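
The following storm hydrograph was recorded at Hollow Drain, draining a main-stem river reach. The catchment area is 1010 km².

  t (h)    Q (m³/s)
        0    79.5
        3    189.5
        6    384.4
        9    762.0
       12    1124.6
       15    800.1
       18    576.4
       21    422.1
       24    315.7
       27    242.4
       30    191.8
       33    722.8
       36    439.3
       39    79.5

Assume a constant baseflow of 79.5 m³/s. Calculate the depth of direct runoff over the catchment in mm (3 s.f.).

Direct runoff: 0.0, 110.0, 304.9, 682.5, 1045.1, 720.6, 496.9, 342.6, 236.2, 162.9, 112.3, 643.3, 359.8, 0.0 m³/s; ΣQ_DR = 5217 m³/s.
V = ΣQ_DR · Δt = 5217 × 10800 s = 5.634 × 10^7 m³.
Over A = 1010 km², depth = V / A = 55.8 mm.

d ≈ 55.8 mm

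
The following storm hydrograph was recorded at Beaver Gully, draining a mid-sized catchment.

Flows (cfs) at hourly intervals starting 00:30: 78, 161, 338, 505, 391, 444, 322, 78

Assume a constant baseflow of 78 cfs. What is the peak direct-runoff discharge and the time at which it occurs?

Q_p = 427.0 cfs at t = 03:30

Subtracting baseflow gives direct-runoff ordinates: 0.0, 83.0, 260.0, 427.0, 313.0, 366.0, 244.0, 0.0 cfs.
The maximum is 427.0 cfs, occurring at the reading for t = 03:30.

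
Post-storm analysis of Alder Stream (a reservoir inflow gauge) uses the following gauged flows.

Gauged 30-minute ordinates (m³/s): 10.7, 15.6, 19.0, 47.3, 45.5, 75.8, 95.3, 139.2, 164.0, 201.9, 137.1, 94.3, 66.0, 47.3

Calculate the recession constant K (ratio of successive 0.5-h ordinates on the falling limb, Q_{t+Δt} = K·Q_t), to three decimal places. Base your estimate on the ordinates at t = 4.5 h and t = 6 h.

Using the recession-limb readings at t = 4.5 h and t = 6 h: Q falls from 201.9 to 66.0 m³/s over 3 intervals.
K = (Q₂/Q₁)^(1/3) = (66.0/201.9)^(1/3) = 0.689.

K ≈ 0.689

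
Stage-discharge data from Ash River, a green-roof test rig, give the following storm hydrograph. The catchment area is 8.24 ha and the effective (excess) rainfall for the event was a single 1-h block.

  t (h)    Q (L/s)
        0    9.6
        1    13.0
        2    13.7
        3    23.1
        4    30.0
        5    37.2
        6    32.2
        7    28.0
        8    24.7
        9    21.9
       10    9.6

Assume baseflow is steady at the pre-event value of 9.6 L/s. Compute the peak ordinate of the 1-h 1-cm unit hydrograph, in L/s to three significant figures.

U_p ≈ 46.0 L/s

Direct runoff: 0.0, 3.4, 4.1, 13.5, 20.4, 27.6, 22.6, 18.4, 15.1, 12.3, 0.0 L/s; ΣQ_DR = 137.4 L/s, peak = 27.6 L/s.
Runoff depth d = ΣQ_DR·Δt / A = 137.4 × 3600 / (8.24 ha) = 6.003 mm.
The 1-cm UH is the DRH scaled by (10 mm)/d, so U_p = 27.6 × 10/6.003 = 46.0 L/s.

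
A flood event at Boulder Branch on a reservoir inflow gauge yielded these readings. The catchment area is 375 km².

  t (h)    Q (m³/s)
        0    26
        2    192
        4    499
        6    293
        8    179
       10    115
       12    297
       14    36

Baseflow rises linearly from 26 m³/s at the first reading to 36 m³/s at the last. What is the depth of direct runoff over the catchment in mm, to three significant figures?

Direct runoff: 0.00, 164.57, 470.14, 262.71, 147.29, 81.86, 262.43, 0.00 m³/s; ΣQ_DR = 1389 m³/s.
V = ΣQ_DR · Δt = 1389 × 7200 s = 1.000 × 10^7 m³.
Over A = 375 km², depth = V / A = 26.7 mm.

d ≈ 26.7 mm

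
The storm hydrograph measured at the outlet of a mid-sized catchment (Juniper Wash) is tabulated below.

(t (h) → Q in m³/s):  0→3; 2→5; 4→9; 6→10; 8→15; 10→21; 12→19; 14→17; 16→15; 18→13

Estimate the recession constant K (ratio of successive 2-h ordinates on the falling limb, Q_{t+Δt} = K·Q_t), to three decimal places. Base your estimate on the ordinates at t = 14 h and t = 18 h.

K ≈ 0.874

Using the recession-limb readings at t = 14 h and t = 18 h: Q falls from 17 to 13 m³/s over 2 intervals.
K = (Q₂/Q₁)^(1/2) = (13/17)^(1/2) = 0.874.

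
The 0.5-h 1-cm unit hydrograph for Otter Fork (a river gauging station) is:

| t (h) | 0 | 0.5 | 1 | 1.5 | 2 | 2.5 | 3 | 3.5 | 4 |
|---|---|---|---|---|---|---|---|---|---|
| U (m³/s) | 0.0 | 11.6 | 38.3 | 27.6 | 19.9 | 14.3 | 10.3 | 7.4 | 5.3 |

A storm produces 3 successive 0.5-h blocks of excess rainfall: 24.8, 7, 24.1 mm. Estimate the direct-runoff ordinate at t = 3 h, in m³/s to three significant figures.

Q ≈ 83.5 m³/s

By discrete convolution, Q_j = Σ (P_i / 10 mm) · U_{j−i}.
At t = 3 h (j=6): Q = (24.8/10)·10.3 + (7/10)·14.3 + (24.1/10)·19.9 = 83.5 m³/s.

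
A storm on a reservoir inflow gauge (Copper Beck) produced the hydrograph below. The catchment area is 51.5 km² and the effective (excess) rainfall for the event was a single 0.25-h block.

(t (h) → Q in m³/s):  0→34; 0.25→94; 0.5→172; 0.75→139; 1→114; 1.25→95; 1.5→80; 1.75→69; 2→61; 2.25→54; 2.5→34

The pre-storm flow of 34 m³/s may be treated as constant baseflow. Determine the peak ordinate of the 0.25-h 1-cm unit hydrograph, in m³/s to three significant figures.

U_p ≈ 138 m³/s

Direct runoff: 0.0, 60.0, 138.0, 105.0, 80.0, 61.0, 46.0, 35.0, 27.0, 20.0, 0.0 m³/s; ΣQ_DR = 572.0 m³/s, peak = 138.0 m³/s.
Runoff depth d = ΣQ_DR·Δt / A = 572.0 × 900 / (51.5 km²) = 9.996 mm.
The 1-cm UH is the DRH scaled by (10 mm)/d, so U_p = 138.0 × 10/9.996 = 138 m³/s.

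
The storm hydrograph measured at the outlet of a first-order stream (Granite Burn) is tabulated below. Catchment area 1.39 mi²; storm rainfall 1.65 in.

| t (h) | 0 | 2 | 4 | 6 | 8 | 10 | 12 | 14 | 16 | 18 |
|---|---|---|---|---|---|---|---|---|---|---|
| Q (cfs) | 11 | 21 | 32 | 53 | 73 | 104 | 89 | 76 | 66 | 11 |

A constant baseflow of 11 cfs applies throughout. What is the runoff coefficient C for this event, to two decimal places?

C ≈ 0.58

ΣQ_DR = 426.0 cfs; V = ΣQ_DR·Δt = 3.067 × 10^6 ft³.
Runoff depth d = V / A = 0.9498 in.
C = d / P = 0.9498 / 1.65 = 0.58.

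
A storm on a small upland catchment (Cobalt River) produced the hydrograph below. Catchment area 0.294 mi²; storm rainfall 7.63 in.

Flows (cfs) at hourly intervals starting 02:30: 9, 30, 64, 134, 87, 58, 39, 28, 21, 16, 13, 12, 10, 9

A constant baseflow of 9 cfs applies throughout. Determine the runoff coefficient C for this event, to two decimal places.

C ≈ 0.28

ΣQ_DR = 404.0 cfs; V = ΣQ_DR·Δt = 1.454 × 10^6 ft³.
Runoff depth d = V / A = 2.129 in.
C = d / P = 2.129 / 7.63 = 0.28.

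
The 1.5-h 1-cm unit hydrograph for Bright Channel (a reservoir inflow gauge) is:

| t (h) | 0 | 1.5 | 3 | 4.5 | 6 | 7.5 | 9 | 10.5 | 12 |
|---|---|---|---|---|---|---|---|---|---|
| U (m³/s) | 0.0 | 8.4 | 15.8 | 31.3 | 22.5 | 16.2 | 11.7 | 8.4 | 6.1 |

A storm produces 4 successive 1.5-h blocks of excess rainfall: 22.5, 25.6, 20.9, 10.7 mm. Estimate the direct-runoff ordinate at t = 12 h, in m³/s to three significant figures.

By discrete convolution, Q_j = Σ (P_i / 10 mm) · U_{j−i}.
At t = 12 h (j=8): Q = (22.5/10)·6.1 + (25.6/10)·8.4 + (20.9/10)·11.7 + (10.7/10)·16.2 = 77.0 m³/s.

Q ≈ 77.0 m³/s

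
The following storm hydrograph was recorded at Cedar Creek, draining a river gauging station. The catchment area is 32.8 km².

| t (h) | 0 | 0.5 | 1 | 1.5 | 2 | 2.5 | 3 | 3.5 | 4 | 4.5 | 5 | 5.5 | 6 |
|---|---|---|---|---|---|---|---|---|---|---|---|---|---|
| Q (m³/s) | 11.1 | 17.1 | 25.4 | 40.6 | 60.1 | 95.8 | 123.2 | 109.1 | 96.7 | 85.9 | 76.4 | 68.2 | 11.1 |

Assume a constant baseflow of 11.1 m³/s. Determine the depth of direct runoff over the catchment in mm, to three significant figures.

Direct runoff: 0.0, 6.0, 14.3, 29.5, 49.0, 84.7, 112.1, 98.0, 85.6, 74.8, 65.3, 57.1, 0.0 m³/s; ΣQ_DR = 676.4 m³/s.
V = ΣQ_DR · Δt = 676.4 × 1800 s = 1.218 × 10^6 m³.
Over A = 32.8 km², depth = V / A = 37.1 mm.

d ≈ 37.1 mm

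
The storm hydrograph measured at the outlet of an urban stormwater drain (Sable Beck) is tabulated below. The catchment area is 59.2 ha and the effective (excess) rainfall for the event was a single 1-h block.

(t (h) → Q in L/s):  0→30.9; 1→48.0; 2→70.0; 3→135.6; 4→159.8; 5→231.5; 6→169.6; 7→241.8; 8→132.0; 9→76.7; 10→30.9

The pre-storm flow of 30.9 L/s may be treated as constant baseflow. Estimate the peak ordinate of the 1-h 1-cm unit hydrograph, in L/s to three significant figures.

Direct runoff: 0.0, 17.1, 39.1, 104.7, 128.9, 200.6, 138.7, 210.9, 101.1, 45.8, 0.0 L/s; ΣQ_DR = 986.9 L/s, peak = 210.9 L/s.
Runoff depth d = ΣQ_DR·Δt / A = 986.9 × 3600 / (59.2 ha) = 6.001 mm.
The 1-cm UH is the DRH scaled by (10 mm)/d, so U_p = 210.9 × 10/6.001 = 351 L/s.

U_p ≈ 351 L/s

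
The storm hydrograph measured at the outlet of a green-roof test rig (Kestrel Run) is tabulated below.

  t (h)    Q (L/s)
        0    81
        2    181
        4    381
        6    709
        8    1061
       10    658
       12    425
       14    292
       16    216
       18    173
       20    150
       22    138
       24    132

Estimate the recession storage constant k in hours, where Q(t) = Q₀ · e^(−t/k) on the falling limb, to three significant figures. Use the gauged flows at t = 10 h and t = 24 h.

On the falling limb, Q drops from 658 to 132 L/s between t = 10 h and t = 24 h (Δt = 14 h).
k = −Δt / ln(Q₂/Q₁) = −14 / ln(132/658) = 8.72 h.

k ≈ 8.72 h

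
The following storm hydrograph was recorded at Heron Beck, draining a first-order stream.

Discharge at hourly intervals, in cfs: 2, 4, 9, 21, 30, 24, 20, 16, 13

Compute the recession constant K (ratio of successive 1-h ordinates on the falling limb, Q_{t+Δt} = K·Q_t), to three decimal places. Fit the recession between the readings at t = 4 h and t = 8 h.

Using the recession-limb readings at t = 4 h and t = 8 h: Q falls from 30 to 13 cfs over 4 intervals.
K = (Q₂/Q₁)^(1/4) = (13/30)^(1/4) = 0.811.

K ≈ 0.811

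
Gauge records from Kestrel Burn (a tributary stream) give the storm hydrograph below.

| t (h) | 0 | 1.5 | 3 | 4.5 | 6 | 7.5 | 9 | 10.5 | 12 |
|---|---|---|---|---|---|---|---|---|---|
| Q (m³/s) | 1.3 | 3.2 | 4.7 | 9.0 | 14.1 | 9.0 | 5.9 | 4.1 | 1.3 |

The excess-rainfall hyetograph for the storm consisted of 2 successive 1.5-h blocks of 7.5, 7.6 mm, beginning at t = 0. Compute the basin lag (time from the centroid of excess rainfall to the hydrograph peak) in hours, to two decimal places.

Centroid of excess rainfall: t_c = Σ P_i·t̄_i / ΣP_i = 1.5050 h (block centres at 0.75, 2.25 h).
Hydrograph peak occurs at t = 6 h, so basin lag t_L = 6 − 1.5050 = 4.50 h.

t_L ≈ 4.50 h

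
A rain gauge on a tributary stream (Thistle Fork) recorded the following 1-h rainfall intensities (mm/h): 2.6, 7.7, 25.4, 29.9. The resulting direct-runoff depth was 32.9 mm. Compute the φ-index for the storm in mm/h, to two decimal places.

φ ≈ 11.20 mm/h

Only the 2 blocks with intensity above φ contribute runoff: 25.4, 29.9 mm/h.
Σ(I−φ)·Δt = d  ⇒  (25.4+29.9 − 2φ)·1 = 32.9
φ = (55.30 − 32.9/1) / 2 = 11.20 mm/h.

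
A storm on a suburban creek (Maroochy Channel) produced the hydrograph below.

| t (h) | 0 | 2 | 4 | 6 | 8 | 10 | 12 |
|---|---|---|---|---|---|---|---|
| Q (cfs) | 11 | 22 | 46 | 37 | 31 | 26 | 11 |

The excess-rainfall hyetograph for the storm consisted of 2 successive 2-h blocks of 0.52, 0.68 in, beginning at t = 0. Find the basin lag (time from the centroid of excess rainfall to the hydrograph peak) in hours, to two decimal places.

Centroid of excess rainfall: t_c = Σ P_i·t̄_i / ΣP_i = 2.1333 h (block centres at 1, 3 h).
Hydrograph peak occurs at t = 4 h, so basin lag t_L = 4 − 2.1333 = 1.87 h.

t_L ≈ 1.87 h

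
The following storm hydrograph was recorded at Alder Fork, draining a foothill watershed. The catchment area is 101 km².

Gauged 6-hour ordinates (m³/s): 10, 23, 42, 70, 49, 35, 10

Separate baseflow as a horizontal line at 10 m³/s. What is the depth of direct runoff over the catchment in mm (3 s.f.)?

Direct runoff: 0.0, 13.0, 32.0, 60.0, 39.0, 25.0, 0.0 m³/s; ΣQ_DR = 169.0 m³/s.
V = ΣQ_DR · Δt = 169.0 × 21600 s = 3.650 × 10^6 m³.
Over A = 101 km², depth = V / A = 36.1 mm.

d ≈ 36.1 mm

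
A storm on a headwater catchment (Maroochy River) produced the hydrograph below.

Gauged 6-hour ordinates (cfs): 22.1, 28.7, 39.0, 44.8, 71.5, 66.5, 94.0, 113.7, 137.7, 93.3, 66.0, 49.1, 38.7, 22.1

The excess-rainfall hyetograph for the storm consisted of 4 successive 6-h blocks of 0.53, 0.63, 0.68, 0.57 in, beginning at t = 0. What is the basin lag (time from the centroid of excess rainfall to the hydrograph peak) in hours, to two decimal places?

Centroid of excess rainfall: t_c = Σ P_i·t̄_i / ΣP_i = 12.2116 h (block centres at 3, 9, 15, 21 h).
Hydrograph peak occurs at t = 48 h, so basin lag t_L = 48 − 12.2116 = 35.79 h.

t_L ≈ 35.79 h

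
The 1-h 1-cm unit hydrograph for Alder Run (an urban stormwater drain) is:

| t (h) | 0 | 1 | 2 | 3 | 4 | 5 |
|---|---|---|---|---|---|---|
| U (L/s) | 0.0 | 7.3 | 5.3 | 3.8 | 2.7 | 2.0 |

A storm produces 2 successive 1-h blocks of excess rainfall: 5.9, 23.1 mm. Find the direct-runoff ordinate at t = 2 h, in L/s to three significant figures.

Q ≈ 20.0 L/s

By discrete convolution, Q_j = Σ (P_i / 10 mm) · U_{j−i}.
At t = 2 h (j=2): Q = (5.9/10)·5.3 + (23.1/10)·7.3 = 20.0 L/s.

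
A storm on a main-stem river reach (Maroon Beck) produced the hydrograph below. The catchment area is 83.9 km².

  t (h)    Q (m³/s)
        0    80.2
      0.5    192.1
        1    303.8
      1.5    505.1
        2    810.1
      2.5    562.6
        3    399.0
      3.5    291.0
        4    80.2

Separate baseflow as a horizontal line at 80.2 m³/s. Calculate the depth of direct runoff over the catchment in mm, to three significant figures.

Direct runoff: 0.0, 111.9, 223.6, 424.9, 729.9, 482.4, 318.8, 210.8, 0.0 m³/s; ΣQ_DR = 2502 m³/s.
V = ΣQ_DR · Δt = 2502 × 1800 s = 4.504 × 10^6 m³.
Over A = 83.9 km², depth = V / A = 53.7 mm.

d ≈ 53.7 mm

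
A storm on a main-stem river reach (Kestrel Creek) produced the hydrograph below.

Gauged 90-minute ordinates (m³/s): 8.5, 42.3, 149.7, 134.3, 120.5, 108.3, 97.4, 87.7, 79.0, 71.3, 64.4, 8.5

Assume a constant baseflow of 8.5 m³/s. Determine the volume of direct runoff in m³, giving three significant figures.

Direct-runoff ordinates (Q − Q_b): 0.0, 33.8, 141.2, 125.8, 112.0, 99.8, 88.9, 79.2, 70.5, 62.8, 55.9, 0.0 m³/s.
ΣQ_DR = 869.9 m³/s.
With Δt = 1.5 h = 5400 s, V = ΣQ_DR · Δt = 869.9 × 5400 = 4.70 × 10^6 m³.

V ≈ 4.70 × 10^6 m³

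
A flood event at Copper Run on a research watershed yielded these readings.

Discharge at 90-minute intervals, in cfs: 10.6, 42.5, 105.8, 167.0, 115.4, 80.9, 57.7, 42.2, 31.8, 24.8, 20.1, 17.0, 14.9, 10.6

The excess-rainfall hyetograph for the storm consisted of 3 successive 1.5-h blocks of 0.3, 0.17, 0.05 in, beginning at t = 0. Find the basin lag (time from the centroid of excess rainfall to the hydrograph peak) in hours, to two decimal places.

Centroid of excess rainfall: t_c = Σ P_i·t̄_i / ΣP_i = 1.5288 h (block centres at 0.75, 2.25, 3.75 h).
Hydrograph peak occurs at t = 4.5 h, so basin lag t_L = 4.5 − 1.5288 = 2.97 h.

t_L ≈ 2.97 h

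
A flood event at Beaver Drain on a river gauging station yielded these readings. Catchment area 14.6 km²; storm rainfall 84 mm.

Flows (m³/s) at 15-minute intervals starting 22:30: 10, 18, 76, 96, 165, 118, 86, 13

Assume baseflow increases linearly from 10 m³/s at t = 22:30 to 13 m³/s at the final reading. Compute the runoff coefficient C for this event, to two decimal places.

ΣQ_DR = 490.0 m³/s; V = ΣQ_DR·Δt = 4.410 × 10^5 m³.
Runoff depth d = V / A = 30.21 mm.
C = d / P = 30.21 / 84 = 0.36.

C ≈ 0.36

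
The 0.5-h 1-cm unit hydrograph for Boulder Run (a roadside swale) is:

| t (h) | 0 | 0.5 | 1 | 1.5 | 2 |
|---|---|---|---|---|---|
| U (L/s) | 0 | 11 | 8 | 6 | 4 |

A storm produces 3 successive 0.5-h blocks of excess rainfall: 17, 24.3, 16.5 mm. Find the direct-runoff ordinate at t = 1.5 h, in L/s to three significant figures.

By discrete convolution, Q_j = Σ (P_i / 10 mm) · U_{j−i}.
At t = 1.5 h (j=3): Q = (17/10)·6 + (24.3/10)·8 + (16.5/10)·11 = 47.8 L/s.

Q ≈ 47.8 L/s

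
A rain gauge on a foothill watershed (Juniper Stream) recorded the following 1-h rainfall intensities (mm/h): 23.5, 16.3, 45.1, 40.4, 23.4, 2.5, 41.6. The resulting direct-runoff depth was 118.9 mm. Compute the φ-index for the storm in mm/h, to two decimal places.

φ ≈ 11.90 mm/h

Only the 6 blocks with intensity above φ contribute runoff: 23.5, 16.3, 45.1, 40.4, 23.4, 41.6 mm/h.
Σ(I−φ)·Δt = d  ⇒  (23.5+16.3+45.1+40.4+23.4+41.6 − 6φ)·1 = 118.9
φ = (190.3 − 118.9/1) / 6 = 11.90 mm/h.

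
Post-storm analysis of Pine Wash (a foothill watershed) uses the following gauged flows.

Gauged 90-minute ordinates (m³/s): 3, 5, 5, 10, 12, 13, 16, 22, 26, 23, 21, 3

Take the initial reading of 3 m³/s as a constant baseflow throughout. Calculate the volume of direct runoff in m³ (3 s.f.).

Direct-runoff ordinates (Q − Q_b): 0.0, 2.0, 2.0, 7.0, 9.0, 10.0, 13.0, 19.0, 23.0, 20.0, 18.0, 0.0 m³/s.
ΣQ_DR = 123.0 m³/s.
With Δt = 1.5 h = 5400 s, V = ΣQ_DR · Δt = 123.0 × 5400 = 6.64 × 10^5 m³.

V ≈ 6.64 × 10^5 m³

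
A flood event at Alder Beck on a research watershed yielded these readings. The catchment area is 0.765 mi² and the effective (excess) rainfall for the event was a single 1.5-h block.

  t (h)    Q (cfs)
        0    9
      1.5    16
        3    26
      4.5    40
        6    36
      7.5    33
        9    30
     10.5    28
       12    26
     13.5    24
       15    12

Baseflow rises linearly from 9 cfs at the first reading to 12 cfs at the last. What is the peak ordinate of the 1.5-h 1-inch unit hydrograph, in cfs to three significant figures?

U_p ≈ 60.2 cfs

Direct runoff: 0.00, 6.70, 16.40, 30.10, 25.80, 22.50, 19.20, 16.90, 14.60, 12.30, 0.00 cfs; ΣQ_DR = 164.5 cfs, peak = 30.10 cfs.
Runoff depth d = ΣQ_DR·Δt / A = 164.5 × 5400 / (0.765 mi²) = 0.4998 in.
The 1-inch UH is the DRH scaled by (1 in)/d, so U_p = 30.10 × 1/0.4998 = 60.2 cfs.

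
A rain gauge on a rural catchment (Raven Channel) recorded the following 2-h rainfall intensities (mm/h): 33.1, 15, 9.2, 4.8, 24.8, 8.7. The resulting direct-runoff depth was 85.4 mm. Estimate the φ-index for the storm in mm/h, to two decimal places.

φ ≈ 10.07 mm/h

Only the 3 blocks with intensity above φ contribute runoff: 33.1, 15, 24.8 mm/h.
Σ(I−φ)·Δt = d  ⇒  (33.1+15+24.8 − 3φ)·2 = 85.4
φ = (72.90 − 85.4/2) / 3 = 10.07 mm/h.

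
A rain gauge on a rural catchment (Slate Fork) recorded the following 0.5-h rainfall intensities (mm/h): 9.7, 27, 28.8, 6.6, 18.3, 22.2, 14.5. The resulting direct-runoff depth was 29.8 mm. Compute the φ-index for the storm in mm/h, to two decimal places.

φ ≈ 10.24 mm/h

Only the 5 blocks with intensity above φ contribute runoff: 27, 28.8, 18.3, 22.2, 14.5 mm/h.
Σ(I−φ)·Δt = d  ⇒  (27+28.8+18.3+22.2+14.5 − 5φ)·0.5 = 29.8
φ = (110.8 − 29.8/0.5) / 5 = 10.24 mm/h.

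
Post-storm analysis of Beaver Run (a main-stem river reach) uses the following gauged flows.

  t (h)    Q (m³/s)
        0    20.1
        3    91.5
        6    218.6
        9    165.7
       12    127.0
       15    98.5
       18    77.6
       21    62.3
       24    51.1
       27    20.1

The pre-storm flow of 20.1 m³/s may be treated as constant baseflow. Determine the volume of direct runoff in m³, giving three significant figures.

V ≈ 7.90 × 10^6 m³

Direct-runoff ordinates (Q − Q_b): 0.0, 71.4, 198.5, 145.6, 106.9, 78.4, 57.5, 42.2, 31.0, 0.0 m³/s.
ΣQ_DR = 731.5 m³/s.
With Δt = 3 h = 10800 s, V = ΣQ_DR · Δt = 731.5 × 10800 = 7.90 × 10^6 m³.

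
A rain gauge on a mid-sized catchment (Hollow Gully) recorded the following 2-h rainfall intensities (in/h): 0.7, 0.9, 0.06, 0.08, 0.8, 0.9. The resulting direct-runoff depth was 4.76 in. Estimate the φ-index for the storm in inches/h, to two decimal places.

Only the 4 blocks with intensity above φ contribute runoff: 0.7, 0.9, 0.8, 0.9 in/h.
Σ(I−φ)·Δt = d  ⇒  (0.7+0.9+0.8+0.9 − 4φ)·2 = 4.76
φ = (3.300 − 4.76/2) / 4 = 0.23 in/h.

φ ≈ 0.23 in/h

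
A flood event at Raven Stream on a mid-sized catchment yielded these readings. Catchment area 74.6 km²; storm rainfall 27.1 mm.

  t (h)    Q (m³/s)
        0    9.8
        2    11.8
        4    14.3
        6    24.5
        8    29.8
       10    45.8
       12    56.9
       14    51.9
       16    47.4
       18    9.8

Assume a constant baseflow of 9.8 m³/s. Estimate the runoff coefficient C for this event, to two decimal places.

C ≈ 0.73

ΣQ_DR = 204.0 m³/s; V = ΣQ_DR·Δt = 1.469 × 10^6 m³.
Runoff depth d = V / A = 19.69 mm.
C = d / P = 19.69 / 27.1 = 0.73.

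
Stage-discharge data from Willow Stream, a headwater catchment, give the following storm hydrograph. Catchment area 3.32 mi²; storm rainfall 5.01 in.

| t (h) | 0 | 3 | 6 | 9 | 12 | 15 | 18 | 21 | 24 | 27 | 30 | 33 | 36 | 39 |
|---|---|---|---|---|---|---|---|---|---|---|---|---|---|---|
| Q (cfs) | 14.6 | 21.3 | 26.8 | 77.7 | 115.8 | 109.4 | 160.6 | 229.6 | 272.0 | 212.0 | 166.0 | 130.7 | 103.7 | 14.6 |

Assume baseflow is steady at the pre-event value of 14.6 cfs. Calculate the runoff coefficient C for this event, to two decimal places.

C ≈ 0.41

ΣQ_DR = 1450 cfs; V = ΣQ_DR·Δt = 1.566 × 10^7 ft³.
Runoff depth d = V / A = 2.031 in.
C = d / P = 2.031 / 5.01 = 0.41.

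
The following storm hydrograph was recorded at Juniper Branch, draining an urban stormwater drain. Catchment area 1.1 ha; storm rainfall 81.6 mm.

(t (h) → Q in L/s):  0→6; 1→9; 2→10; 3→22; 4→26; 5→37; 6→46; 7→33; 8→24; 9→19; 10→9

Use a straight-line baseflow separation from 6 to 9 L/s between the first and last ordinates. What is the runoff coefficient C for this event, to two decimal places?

C ≈ 0.64

ΣQ_DR = 158.5 L/s; V = ΣQ_DR·Δt = 5.706 × 10^5 L.
Runoff depth d = V / A = 51.87 mm.
C = d / P = 51.87 / 81.6 = 0.64.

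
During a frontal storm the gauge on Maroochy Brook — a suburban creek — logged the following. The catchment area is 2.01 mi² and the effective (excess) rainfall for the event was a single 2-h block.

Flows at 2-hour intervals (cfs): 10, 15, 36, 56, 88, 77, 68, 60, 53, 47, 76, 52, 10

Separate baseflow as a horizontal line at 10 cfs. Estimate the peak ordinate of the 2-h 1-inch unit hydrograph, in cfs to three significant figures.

Direct runoff: 0.0, 5.0, 26.0, 46.0, 78.0, 67.0, 58.0, 50.0, 43.0, 37.0, 66.0, 42.0, 0.0 cfs; ΣQ_DR = 518.0 cfs, peak = 78.0 cfs.
Runoff depth d = ΣQ_DR·Δt / A = 518.0 × 7200 / (2.01 mi²) = 0.7987 in.
The 1-inch UH is the DRH scaled by (1 in)/d, so U_p = 78.0 × 1/0.7987 = 97.7 cfs.

U_p ≈ 97.7 cfs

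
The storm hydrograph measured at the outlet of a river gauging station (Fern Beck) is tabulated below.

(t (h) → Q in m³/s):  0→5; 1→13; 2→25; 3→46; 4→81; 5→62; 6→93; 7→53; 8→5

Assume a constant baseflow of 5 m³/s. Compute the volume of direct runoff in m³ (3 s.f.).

Direct-runoff ordinates (Q − Q_b): 0.0, 8.0, 20.0, 41.0, 76.0, 57.0, 88.0, 48.0, 0.0 m³/s.
ΣQ_DR = 338.0 m³/s.
With Δt = 1 h = 3600 s, V = ΣQ_DR · Δt = 338.0 × 3600 = 1.22 × 10^6 m³.

V ≈ 1.22 × 10^6 m³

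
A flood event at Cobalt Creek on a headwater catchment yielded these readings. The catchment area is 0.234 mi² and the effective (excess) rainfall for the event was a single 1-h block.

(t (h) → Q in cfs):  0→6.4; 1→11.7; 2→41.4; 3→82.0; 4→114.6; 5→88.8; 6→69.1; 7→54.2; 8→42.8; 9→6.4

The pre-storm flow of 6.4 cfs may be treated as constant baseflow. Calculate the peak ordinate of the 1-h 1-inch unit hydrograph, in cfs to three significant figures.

U_p ≈ 36.0 cfs

Direct runoff: 0.0, 5.3, 35.0, 75.6, 108.2, 82.4, 62.7, 47.8, 36.4, 0.0 cfs; ΣQ_DR = 453.4 cfs, peak = 108.2 cfs.
Runoff depth d = ΣQ_DR·Δt / A = 453.4 × 3600 / (0.234 mi²) = 3.002 in.
The 1-inch UH is the DRH scaled by (1 in)/d, so U_p = 108.2 × 1/3.002 = 36.0 cfs.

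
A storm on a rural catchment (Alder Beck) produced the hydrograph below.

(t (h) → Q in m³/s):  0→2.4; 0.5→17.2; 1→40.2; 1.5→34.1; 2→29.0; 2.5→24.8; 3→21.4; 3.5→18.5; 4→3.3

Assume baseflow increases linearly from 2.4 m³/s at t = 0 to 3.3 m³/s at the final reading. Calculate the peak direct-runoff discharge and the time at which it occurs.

Q_p = 37.58 m³/s at t = 1 h

Subtracting baseflow gives direct-runoff ordinates: 0.00, 14.69, 37.58, 31.36, 26.15, 21.84, 18.32, 15.31, 0.00 m³/s.
The maximum is 37.58 m³/s, occurring at the reading for t = 1 h.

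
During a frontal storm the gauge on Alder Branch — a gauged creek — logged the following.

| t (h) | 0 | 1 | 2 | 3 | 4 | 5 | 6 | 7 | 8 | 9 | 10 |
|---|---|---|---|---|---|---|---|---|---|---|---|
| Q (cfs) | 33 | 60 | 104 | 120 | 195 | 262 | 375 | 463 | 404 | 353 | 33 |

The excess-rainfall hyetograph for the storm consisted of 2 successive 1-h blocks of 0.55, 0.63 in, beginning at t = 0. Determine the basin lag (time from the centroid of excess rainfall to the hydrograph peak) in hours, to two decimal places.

t_L ≈ 5.97 h

Centroid of excess rainfall: t_c = Σ P_i·t̄_i / ΣP_i = 1.0339 h (block centres at 0.5, 1.5 h).
Hydrograph peak occurs at t = 7 h, so basin lag t_L = 7 − 1.0339 = 5.97 h.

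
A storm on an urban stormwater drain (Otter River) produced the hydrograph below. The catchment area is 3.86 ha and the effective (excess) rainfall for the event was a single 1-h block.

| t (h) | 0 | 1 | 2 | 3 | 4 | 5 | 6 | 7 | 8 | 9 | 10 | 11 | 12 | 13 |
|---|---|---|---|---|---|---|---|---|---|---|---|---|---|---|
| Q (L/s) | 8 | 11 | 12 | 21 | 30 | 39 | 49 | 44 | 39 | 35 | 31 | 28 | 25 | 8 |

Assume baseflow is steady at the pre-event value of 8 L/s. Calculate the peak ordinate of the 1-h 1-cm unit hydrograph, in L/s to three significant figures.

U_p ≈ 16.4 L/s

Direct runoff: 0.0, 3.0, 4.0, 13.0, 22.0, 31.0, 41.0, 36.0, 31.0, 27.0, 23.0, 20.0, 17.0, 0.0 L/s; ΣQ_DR = 268.0 L/s, peak = 41.0 L/s.
Runoff depth d = ΣQ_DR·Δt / A = 268.0 × 3600 / (3.86 ha) = 24.99 mm.
The 1-cm UH is the DRH scaled by (10 mm)/d, so U_p = 41.0 × 10/24.99 = 16.4 L/s.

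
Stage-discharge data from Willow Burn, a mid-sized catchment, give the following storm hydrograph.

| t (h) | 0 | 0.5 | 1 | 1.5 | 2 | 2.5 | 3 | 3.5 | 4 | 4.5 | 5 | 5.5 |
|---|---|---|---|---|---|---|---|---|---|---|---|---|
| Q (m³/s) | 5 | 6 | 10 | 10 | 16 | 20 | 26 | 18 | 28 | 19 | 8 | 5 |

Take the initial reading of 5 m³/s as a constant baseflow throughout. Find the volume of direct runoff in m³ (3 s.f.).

Direct-runoff ordinates (Q − Q_b): 0.0, 1.0, 5.0, 5.0, 11.0, 15.0, 21.0, 13.0, 23.0, 14.0, 3.0, 0.0 m³/s.
ΣQ_DR = 111.0 m³/s.
With Δt = 0.5 h = 1800 s, V = ΣQ_DR · Δt = 111.0 × 1800 = 2.00 × 10^5 m³.

V ≈ 2.00 × 10^5 m³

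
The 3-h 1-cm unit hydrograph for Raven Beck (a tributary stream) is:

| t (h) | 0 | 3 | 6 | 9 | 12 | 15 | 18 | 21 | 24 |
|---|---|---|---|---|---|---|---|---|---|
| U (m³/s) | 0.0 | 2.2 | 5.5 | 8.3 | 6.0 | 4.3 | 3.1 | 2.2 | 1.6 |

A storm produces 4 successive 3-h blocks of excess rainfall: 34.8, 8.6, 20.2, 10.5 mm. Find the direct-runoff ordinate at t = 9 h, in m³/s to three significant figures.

Q ≈ 38.1 m³/s

By discrete convolution, Q_j = Σ (P_i / 10 mm) · U_{j−i}.
At t = 9 h (j=3): Q = (34.8/10)·8.3 + (8.6/10)·5.5 + (20.2/10)·2.2 + (10.5/10)·0.0 = 38.1 m³/s.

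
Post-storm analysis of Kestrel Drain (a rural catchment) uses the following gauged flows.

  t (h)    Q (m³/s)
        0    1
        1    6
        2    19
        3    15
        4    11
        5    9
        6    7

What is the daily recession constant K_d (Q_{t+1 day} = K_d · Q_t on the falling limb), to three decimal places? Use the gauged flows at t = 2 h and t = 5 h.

K_d ≈ 0.003

Between t = 2 h and t = 5 h the flow falls from 19 to 9 m³/s over 3×1 h = 3 h.
Per-interval ratio K = (9/19)^(1/3) = 0.7795; K_d = K^(24/1) = 0.003.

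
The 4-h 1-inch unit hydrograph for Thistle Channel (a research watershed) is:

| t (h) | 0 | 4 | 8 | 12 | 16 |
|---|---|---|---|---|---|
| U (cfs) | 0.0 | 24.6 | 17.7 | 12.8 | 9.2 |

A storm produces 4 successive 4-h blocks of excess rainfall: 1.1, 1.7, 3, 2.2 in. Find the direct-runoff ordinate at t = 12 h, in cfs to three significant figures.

By discrete convolution, Q_j = Σ (P_i / 1 in) · U_{j−i}.
At t = 12 h (j=3): Q = (1.1/1)·12.8 + (1.7/1)·17.7 + (3/1)·24.6 + (2.2/1)·0.0 = 118 cfs.

Q ≈ 118 cfs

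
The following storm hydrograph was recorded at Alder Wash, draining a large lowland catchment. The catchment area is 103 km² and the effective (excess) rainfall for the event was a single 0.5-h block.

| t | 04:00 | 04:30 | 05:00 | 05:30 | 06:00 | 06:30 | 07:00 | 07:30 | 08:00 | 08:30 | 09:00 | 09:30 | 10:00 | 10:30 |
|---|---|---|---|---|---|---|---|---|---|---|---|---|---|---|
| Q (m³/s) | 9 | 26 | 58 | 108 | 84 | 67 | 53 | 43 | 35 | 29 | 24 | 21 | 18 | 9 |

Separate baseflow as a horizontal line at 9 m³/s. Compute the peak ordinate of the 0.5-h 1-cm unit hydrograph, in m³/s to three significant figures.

U_p ≈ 124 m³/s

Direct runoff: 0.0, 17.0, 49.0, 99.0, 75.0, 58.0, 44.0, 34.0, 26.0, 20.0, 15.0, 12.0, 9.0, 0.0 m³/s; ΣQ_DR = 458.0 m³/s, peak = 99.0 m³/s.
Runoff depth d = ΣQ_DR·Δt / A = 458.0 × 1800 / (103 km²) = 8.004 mm.
The 1-cm UH is the DRH scaled by (10 mm)/d, so U_p = 99.0 × 10/8.004 = 124 m³/s.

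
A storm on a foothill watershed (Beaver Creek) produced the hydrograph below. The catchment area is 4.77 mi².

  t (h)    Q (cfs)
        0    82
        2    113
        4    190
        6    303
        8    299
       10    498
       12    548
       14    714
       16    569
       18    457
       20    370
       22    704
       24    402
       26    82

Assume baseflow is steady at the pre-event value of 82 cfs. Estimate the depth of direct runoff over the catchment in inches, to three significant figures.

d ≈ 2.72 in

Direct runoff: 0.0, 31.0, 108.0, 221.0, 217.0, 416.0, 466.0, 632.0, 487.0, 375.0, 288.0, 622.0, 320.0, 0.0 cfs; ΣQ_DR = 4183 cfs.
V = ΣQ_DR · Δt = 4183 × 7200 s = 3.012 × 10^7 ft³.
Over A = 4.77 mi², depth = V / A = 2.72 in.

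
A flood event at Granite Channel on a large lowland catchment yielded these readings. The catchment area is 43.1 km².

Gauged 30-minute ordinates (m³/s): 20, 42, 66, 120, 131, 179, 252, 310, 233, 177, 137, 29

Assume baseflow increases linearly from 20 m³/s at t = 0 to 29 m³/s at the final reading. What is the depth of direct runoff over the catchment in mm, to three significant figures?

Direct runoff: 0.00, 21.18, 44.36, 97.55, 107.73, 154.91, 227.09, 284.27, 206.45, 149.64, 108.82, 0.00 m³/s; ΣQ_DR = 1402 m³/s.
V = ΣQ_DR · Δt = 1402 × 1800 s = 2.524 × 10^6 m³.
Over A = 43.1 km², depth = V / A = 58.6 mm.

d ≈ 58.6 mm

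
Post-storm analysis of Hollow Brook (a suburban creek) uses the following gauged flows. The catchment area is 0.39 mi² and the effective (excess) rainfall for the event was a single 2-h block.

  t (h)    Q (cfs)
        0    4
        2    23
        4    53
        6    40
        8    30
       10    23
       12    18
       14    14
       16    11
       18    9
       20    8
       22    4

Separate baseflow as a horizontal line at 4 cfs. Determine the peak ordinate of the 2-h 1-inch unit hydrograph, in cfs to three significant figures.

Direct runoff: 0.0, 19.0, 49.0, 36.0, 26.0, 19.0, 14.0, 10.0, 7.0, 5.0, 4.0, 0.0 cfs; ΣQ_DR = 189.0 cfs, peak = 49.0 cfs.
Runoff depth d = ΣQ_DR·Δt / A = 189.0 × 7200 / (0.39 mi²) = 1.502 in.
The 1-inch UH is the DRH scaled by (1 in)/d, so U_p = 49.0 × 1/1.502 = 32.6 cfs.

U_p ≈ 32.6 cfs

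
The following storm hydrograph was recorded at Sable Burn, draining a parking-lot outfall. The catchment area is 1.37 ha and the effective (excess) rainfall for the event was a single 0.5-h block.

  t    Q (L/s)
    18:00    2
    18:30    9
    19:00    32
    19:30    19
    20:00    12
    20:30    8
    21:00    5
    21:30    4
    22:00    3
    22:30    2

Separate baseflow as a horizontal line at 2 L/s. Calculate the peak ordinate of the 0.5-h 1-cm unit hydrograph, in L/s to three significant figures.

U_p ≈ 30.0 L/s

Direct runoff: 0.0, 7.0, 30.0, 17.0, 10.0, 6.0, 3.0, 2.0, 1.0, 0.0 L/s; ΣQ_DR = 76.00 L/s, peak = 30.0 L/s.
Runoff depth d = ΣQ_DR·Δt / A = 76.00 × 1800 / (1.37 ha) = 9.985 mm.
The 1-cm UH is the DRH scaled by (10 mm)/d, so U_p = 30.0 × 10/9.985 = 30.0 L/s.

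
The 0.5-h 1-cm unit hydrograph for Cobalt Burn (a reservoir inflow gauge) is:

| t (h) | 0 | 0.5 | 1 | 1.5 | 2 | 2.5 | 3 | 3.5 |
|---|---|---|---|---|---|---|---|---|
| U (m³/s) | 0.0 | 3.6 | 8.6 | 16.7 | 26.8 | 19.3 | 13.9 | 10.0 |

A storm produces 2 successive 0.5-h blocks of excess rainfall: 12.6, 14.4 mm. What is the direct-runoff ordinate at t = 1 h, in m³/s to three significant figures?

Q ≈ 16.0 m³/s

By discrete convolution, Q_j = Σ (P_i / 10 mm) · U_{j−i}.
At t = 1 h (j=2): Q = (12.6/10)·8.6 + (14.4/10)·3.6 = 16.0 m³/s.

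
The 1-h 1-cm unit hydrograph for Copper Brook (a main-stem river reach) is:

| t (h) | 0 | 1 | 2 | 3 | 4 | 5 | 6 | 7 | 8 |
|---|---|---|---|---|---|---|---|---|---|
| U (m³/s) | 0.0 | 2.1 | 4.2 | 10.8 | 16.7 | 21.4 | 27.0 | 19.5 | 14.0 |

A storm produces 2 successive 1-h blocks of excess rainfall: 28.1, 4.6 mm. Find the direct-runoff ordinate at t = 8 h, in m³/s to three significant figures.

Q ≈ 48.3 m³/s

By discrete convolution, Q_j = Σ (P_i / 10 mm) · U_{j−i}.
At t = 8 h (j=8): Q = (28.1/10)·14.0 + (4.6/10)·19.5 = 48.3 m³/s.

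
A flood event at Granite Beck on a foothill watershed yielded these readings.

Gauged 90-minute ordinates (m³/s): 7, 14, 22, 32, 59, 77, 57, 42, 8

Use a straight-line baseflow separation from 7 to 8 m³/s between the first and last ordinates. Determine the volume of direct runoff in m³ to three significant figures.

Direct-runoff ordinates (Q − Q_b): 0.00, 6.88, 14.75, 24.62, 51.50, 69.38, 49.25, 34.12, 0.00 m³/s.
ΣQ_DR = 250.5 m³/s.
With Δt = 1.5 h = 5400 s, V = ΣQ_DR · Δt = 250.5 × 5400 = 1.35 × 10^6 m³.

V ≈ 1.35 × 10^6 m³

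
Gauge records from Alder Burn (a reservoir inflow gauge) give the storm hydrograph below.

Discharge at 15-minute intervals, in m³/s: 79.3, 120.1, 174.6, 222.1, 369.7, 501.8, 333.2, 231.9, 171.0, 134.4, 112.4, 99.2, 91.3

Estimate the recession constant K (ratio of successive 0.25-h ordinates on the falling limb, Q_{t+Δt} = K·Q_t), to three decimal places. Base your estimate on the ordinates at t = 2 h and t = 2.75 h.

Using the recession-limb readings at t = 2 h and t = 2.75 h: Q falls from 171.0 to 99.2 m³/s over 3 intervals.
K = (Q₂/Q₁)^(1/3) = (99.2/171.0)^(1/3) = 0.834.

K ≈ 0.834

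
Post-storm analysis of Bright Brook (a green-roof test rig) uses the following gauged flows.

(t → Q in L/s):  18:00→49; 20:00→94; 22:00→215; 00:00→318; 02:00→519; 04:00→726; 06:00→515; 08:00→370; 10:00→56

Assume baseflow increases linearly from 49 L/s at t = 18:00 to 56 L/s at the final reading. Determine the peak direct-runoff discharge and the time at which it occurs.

Subtracting baseflow gives direct-runoff ordinates: 0.00, 44.12, 164.25, 266.38, 466.50, 672.62, 460.75, 314.88, 0.00 L/s.
The maximum is 672.62 L/s, occurring at the reading for t = 04:00.

Q_p = 672.62 L/s at t = 04:00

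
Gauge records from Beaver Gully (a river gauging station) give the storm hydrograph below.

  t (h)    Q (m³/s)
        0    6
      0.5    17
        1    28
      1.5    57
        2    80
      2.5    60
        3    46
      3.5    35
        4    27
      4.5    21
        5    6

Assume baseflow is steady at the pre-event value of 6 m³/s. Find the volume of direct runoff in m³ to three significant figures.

Direct-runoff ordinates (Q − Q_b): 0.0, 11.0, 22.0, 51.0, 74.0, 54.0, 40.0, 29.0, 21.0, 15.0, 0.0 m³/s.
ΣQ_DR = 317.0 m³/s.
With Δt = 0.5 h = 1800 s, V = ΣQ_DR · Δt = 317.0 × 1800 = 5.71 × 10^5 m³.

V ≈ 5.71 × 10^5 m³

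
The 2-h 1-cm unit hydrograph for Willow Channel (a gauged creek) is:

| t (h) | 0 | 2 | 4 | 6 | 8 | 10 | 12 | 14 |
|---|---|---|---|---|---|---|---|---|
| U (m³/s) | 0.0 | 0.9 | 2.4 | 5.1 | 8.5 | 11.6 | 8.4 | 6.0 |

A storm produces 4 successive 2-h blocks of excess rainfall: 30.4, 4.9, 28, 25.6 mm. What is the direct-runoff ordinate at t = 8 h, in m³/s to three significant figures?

Q ≈ 37.4 m³/s

By discrete convolution, Q_j = Σ (P_i / 10 mm) · U_{j−i}.
At t = 8 h (j=4): Q = (30.4/10)·8.5 + (4.9/10)·5.1 + (28/10)·2.4 + (25.6/10)·0.9 = 37.4 m³/s.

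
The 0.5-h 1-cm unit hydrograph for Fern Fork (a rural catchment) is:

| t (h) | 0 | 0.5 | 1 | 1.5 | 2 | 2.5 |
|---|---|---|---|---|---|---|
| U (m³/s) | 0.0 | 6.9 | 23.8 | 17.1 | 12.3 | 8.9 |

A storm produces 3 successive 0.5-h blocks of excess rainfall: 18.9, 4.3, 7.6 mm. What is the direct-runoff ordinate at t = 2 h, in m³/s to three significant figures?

Q ≈ 48.7 m³/s

By discrete convolution, Q_j = Σ (P_i / 10 mm) · U_{j−i}.
At t = 2 h (j=4): Q = (18.9/10)·12.3 + (4.3/10)·17.1 + (7.6/10)·23.8 = 48.7 m³/s.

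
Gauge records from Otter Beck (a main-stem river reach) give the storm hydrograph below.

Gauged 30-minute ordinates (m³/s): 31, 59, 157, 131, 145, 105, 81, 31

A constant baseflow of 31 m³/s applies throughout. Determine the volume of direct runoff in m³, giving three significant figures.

V ≈ 8.86 × 10^5 m³

Direct-runoff ordinates (Q − Q_b): 0.0, 28.0, 126.0, 100.0, 114.0, 74.0, 50.0, 0.0 m³/s.
ΣQ_DR = 492.0 m³/s.
With Δt = 0.5 h = 1800 s, V = ΣQ_DR · Δt = 492.0 × 1800 = 8.86 × 10^5 m³.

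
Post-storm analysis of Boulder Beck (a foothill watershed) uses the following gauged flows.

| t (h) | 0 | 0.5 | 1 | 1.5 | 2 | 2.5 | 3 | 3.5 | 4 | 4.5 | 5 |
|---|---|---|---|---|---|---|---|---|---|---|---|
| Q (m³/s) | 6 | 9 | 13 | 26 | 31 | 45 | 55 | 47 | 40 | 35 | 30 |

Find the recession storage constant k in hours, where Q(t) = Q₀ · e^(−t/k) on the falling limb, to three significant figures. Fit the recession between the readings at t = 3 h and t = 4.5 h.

On the falling limb, Q drops from 55 to 35 m³/s between t = 3 h and t = 4.5 h (Δt = 1.5 h).
k = −Δt / ln(Q₂/Q₁) = −1.5 / ln(35/55) = 3.32 h.

k ≈ 3.32 h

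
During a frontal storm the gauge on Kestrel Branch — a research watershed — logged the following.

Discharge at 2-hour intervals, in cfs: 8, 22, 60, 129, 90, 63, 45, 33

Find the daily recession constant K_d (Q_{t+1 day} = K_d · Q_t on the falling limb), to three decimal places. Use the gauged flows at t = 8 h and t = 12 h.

K_d ≈ 0.016

Between t = 8 h and t = 12 h the flow falls from 90 to 45 cfs over 2×2 h = 4 h.
Per-interval ratio K = (45/90)^(1/2) = 0.7071; K_d = K^(24/2) = 0.016.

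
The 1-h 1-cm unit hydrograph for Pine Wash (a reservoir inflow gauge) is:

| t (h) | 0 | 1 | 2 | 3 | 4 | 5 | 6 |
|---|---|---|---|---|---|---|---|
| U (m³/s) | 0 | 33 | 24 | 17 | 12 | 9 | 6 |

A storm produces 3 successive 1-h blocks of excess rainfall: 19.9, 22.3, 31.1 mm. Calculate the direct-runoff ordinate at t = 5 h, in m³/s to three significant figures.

By discrete convolution, Q_j = Σ (P_i / 10 mm) · U_{j−i}.
At t = 5 h (j=5): Q = (19.9/10)·9 + (22.3/10)·12 + (31.1/10)·17 = 97.5 m³/s.

Q ≈ 97.5 m³/s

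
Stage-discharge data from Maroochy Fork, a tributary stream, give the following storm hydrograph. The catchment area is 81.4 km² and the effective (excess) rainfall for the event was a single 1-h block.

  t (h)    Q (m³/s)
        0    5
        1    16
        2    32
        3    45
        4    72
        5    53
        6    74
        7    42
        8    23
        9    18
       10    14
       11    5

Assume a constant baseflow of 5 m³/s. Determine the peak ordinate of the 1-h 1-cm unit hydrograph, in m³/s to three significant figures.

U_p ≈ 46.0 m³/s

Direct runoff: 0.0, 11.0, 27.0, 40.0, 67.0, 48.0, 69.0, 37.0, 18.0, 13.0, 9.0, 0.0 m³/s; ΣQ_DR = 339.0 m³/s, peak = 69.0 m³/s.
Runoff depth d = ΣQ_DR·Δt / A = 339.0 × 3600 / (81.4 km²) = 14.99 mm.
The 1-cm UH is the DRH scaled by (10 mm)/d, so U_p = 69.0 × 10/14.99 = 46.0 m³/s.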